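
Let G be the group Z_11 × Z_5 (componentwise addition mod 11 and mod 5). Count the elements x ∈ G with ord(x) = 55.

An element (a,b) has order lcm(ord(a), ord(b)); count pairs with lcm equal to 55.
Enumerating gives 40 such elements.

40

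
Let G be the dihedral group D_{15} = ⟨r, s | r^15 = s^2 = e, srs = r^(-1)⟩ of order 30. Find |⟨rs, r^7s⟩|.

|⟨rs⟩| = 2 and |⟨r^7s⟩| = 2, so |H| is a multiple of lcm(2, 2) = 2 and divides |G| = 30.
Closing under the operation: H = {e, r^3, r^6, r^9, r^12, rs, r^4s, r^7s, r^10s, r^13s}, so |H| = 10.

10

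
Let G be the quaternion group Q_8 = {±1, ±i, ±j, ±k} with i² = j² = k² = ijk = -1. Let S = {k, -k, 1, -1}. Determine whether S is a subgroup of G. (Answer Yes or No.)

Yes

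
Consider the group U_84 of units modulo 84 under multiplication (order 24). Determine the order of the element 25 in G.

Compute successive powers of 25 mod 84: 25, 37, 1; 25^3 ≡ 1 (mod 84).
So |⟨25⟩| = 3.

3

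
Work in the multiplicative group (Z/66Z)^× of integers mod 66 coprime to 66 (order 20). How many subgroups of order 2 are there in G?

3

|G| = 20 and 2 | 20, so subgroups of order 2 are possible by Lagrange.
The subgroups of order 2 are: {1, 23}; {1, 43}; {1, 65}.
So G has 3 subgroups of order 2.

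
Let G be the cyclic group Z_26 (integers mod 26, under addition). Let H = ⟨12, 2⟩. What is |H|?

|⟨12⟩| = 13 and |⟨2⟩| = 13, so |H| is a multiple of lcm(13, 13) = 13 and divides |G| = 26.
Closing under the operation: H = {0, 2, 4, 6, 8, 10, 12, 14, 16, 18, 20, 22, 24}, so |H| = 13.

13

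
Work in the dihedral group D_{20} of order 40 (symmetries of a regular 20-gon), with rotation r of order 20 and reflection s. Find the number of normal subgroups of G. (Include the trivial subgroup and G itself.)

9

G has 48 subgroups. Checking conjugation-invariance by order — order 1: 1/1 normal; order 2: 1/21 normal; order 4: 1/11 normal; order 5: 1/1 normal; order 8: 0/5 normal; order 10: 1/5 normal; order 20: 3/3 normal; order 40: 1/1 normal.
Total normal subgroups: 9.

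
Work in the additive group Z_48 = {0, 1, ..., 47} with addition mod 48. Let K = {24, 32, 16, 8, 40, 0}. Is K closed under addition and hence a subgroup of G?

|K| = 6 divides |G| = 48, consistent with Lagrange.
K contains the identity, every element's inverse is in K, and K is closed under +: it is a subgroup.
In fact K = ⟨8⟩.

Yes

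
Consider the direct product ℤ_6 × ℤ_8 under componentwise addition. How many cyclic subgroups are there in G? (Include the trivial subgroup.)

16

A cyclic subgroup of order d is generated by each of its φ(d) elements of order d, so the cyclic subgroups of order d number (#elements of order d)/φ(d).
Cyclic subgroups by order — order 1: 1; order 2: 3; order 3: 1; order 4: 2; order 6: 3; order 8: 2; order 12: 2; order 24: 2.
Total: 16.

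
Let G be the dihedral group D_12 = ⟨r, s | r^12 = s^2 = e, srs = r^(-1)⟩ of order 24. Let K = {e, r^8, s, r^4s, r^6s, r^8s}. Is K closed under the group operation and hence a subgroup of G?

r^8 ∈ K but its inverse r^4 ∉ K, so K is not a subgroup.

No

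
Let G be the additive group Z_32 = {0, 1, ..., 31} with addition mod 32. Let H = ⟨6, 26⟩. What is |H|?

16

|⟨6⟩| = 16 and |⟨26⟩| = 16, so |H| is a multiple of lcm(16, 16) = 16 and divides |G| = 32.
Closing under the operation: H = {0, 2, 4, 6, 8, 10, 12, 14, 16, 18, 20, 22, 24, 26, 28, 30}, so |H| = 16.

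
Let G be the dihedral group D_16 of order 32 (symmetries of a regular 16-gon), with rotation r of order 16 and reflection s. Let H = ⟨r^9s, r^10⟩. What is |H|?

|⟨r^9s⟩| = 2 and |⟨r^10⟩| = 8, so |H| is a multiple of lcm(2, 8) = 8 and divides |G| = 32.
Closing under the operation: H = {e, r^2, r^4, r^6, r^8, r^10, r^12, r^14, rs, r^3s, r^5s, r^7s, r^9s, r^11s, r^13s, r^15s}, so |H| = 16.

16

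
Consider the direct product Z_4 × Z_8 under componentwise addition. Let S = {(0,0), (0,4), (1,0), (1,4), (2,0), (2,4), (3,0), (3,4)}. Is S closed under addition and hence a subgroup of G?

|S| = 8 divides |G| = 32, consistent with Lagrange.
S contains the identity, every element's inverse is in S, and S is closed under +: it is a subgroup.

Yes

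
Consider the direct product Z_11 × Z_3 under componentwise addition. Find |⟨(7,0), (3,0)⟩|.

11

|⟨(7,0)⟩| = 11 and |⟨(3,0)⟩| = 11, so |H| is a multiple of lcm(11, 11) = 11 and divides |G| = 33.
Closing under the operation: H = {(0,0), (1,0), (2,0), (3,0), (4,0), (5,0), (6,0), (7,0), (8,0), (9,0), (10,0)}, so |H| = 11.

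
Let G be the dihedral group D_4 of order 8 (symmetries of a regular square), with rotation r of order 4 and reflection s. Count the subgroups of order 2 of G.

5

|G| = 8 and 2 | 8, so subgroups of order 2 are possible by Lagrange.
The subgroups of order 2 are: {e, r^2}; {e, r^2s}; {e, r^3s}; {e, rs}; … (5 in all).
So G has 5 subgroups of order 2.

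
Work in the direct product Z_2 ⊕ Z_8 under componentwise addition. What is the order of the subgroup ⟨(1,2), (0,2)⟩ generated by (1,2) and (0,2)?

8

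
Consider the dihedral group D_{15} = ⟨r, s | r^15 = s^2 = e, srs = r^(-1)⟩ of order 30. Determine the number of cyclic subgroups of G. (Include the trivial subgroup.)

Group the elements of G by the cyclic subgroup they generate; each cyclic subgroup of order d accounts for φ(d) elements.
Cyclic subgroups by order — order 1: 1; order 2: 15; order 3: 1; order 5: 1; order 15: 1.
Total: 19.

19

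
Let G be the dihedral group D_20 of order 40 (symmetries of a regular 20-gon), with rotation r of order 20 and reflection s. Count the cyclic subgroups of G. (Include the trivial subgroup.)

26

A cyclic subgroup of order d is generated by each of its φ(d) elements of order d, so the cyclic subgroups of order d number (#elements of order d)/φ(d).
Cyclic subgroups by order — order 1: 1; order 2: 21; order 4: 1; order 5: 1; order 10: 1; order 20: 1.
Total: 26.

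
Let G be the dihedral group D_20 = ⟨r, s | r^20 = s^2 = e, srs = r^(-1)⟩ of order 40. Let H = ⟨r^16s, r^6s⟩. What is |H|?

4

|⟨r^16s⟩| = 2 and |⟨r^6s⟩| = 2, so |H| is a multiple of lcm(2, 2) = 2 and divides |G| = 40.
Closing under the operation: H = {e, r^10, r^6s, r^16s}, so |H| = 4.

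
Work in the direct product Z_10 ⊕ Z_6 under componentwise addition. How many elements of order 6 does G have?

6

An element (a,b) has order lcm(ord(a), ord(b)); count pairs with lcm equal to 6.
Enumerating gives 6 such elements.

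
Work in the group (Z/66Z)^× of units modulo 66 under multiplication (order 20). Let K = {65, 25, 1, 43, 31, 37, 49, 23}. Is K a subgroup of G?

|K| = 8 does not divide |G| = 20, so by Lagrange K is not a subgroup.

No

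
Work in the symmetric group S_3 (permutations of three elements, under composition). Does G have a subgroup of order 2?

Yes

2 | 6. A subgroup of order 2 is {e, (1 2)}.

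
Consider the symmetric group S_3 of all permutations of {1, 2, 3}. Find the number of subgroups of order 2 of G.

3

|G| = 6 and 2 | 6, so subgroups of order 2 are possible by Lagrange.
The subgroups of order 2 are: {e, (1 2)}; {e, (1 3)}; {e, (2 3)}.
So G has 3 subgroups of order 2.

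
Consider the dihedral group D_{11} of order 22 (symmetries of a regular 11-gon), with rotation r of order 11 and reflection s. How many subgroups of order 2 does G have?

11

|G| = 22 and 2 | 22, so subgroups of order 2 are possible by Lagrange.
The subgroups of order 2 are: {e, r^10s}; {e, r^2s}; {e, r^3s}; {e, r^4s}; … (11 in all).
So G has 11 subgroups of order 2.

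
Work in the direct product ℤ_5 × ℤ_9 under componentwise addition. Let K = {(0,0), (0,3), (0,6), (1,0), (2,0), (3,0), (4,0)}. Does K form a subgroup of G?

No

|K| = 7 does not divide |G| = 45, so by Lagrange K is not a subgroup.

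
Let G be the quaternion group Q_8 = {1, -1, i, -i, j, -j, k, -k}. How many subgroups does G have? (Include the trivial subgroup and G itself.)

6

|G| = 8, so by Lagrange every subgroup order divides 8. Divisors: 1, 2, 4, 8.
Subgroups by order — order 1: 1; order 2: 1; order 4: 3; order 8: 1.
Total: 1 + 1 + 3 + 1 = 6.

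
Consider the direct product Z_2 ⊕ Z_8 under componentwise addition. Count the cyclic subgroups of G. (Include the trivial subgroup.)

A cyclic subgroup of order d is generated by each of its φ(d) elements of order d, so the cyclic subgroups of order d number (#elements of order d)/φ(d).
Cyclic subgroups by order — order 1: 1; order 2: 3; order 4: 2; order 8: 2.
Total: 8.

8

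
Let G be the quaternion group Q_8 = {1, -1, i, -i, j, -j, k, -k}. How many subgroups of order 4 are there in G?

3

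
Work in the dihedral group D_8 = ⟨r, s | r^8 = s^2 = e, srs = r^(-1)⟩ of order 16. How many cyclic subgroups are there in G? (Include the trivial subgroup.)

A cyclic subgroup of order d is generated by each of its φ(d) elements of order d, so the cyclic subgroups of order d number (#elements of order d)/φ(d).
Cyclic subgroups by order — order 1: 1; order 2: 9; order 4: 1; order 8: 1.
Total: 12.

12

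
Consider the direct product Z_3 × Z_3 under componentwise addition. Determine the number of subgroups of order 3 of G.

4

|G| = 9 and 3 | 9, so subgroups of order 3 are possible by Lagrange.
The subgroups of order 3 are: {(0,0), (0,1), (0,2)}; {(0,0), (1,0), (2,0)}; {(0,0), (1,1), (2,2)}; {(0,0), (1,2), (2,1)}.
So G has 4 subgroups of order 3.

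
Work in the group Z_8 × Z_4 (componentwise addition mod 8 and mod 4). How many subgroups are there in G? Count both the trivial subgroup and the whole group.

22

|G| = 32, so by Lagrange every subgroup order divides 32. Divisors: 1, 2, 4, 8, 16, 32.
Subgroups by order — order 1: 1; order 2: 3; order 4: 7; order 8: 7; order 16: 3; order 32: 1.
Total: 1 + 3 + 7 + 7 + 3 + 1 = 22.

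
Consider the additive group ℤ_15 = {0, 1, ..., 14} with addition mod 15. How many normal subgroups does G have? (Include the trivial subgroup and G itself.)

G is abelian, so every subgroup is normal.
G has 4 subgroups in total, hence 4 normal subgroups.

4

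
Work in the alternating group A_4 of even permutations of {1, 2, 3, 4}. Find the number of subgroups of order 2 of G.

3

|G| = 12 and 2 | 12, so subgroups of order 2 are possible by Lagrange.
The subgroups of order 2 are: {e, (1 2)(3 4)}; {e, (1 3)(2 4)}; {e, (1 4)(2 3)}.
So G has 3 subgroups of order 2.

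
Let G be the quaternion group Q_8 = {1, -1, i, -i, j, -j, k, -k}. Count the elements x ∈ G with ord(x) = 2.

The elements of order 2 are: -1.
That's 1.

1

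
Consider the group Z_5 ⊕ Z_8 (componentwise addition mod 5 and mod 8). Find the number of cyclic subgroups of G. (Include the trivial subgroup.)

8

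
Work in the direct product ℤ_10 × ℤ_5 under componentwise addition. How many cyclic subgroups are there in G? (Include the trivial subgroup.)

14

Group the elements of G by the cyclic subgroup they generate; each cyclic subgroup of order d accounts for φ(d) elements.
Cyclic subgroups by order — order 1: 1; order 2: 1; order 5: 6; order 10: 6.
Total: 14.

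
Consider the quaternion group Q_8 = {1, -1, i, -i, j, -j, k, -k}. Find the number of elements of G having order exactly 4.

6

The elements of order 4 are: i, -i, j, -j, k, -k.
That's 6.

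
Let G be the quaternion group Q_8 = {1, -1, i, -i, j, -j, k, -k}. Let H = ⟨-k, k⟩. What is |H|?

|⟨-k⟩| = 4 and |⟨k⟩| = 4, so |H| is a multiple of lcm(4, 4) = 4 and divides |G| = 8.
Closing under the operation: H = {1, -1, k, -k}, so |H| = 4.

4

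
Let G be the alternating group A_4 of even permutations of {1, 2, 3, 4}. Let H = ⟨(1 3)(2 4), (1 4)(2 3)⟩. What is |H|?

|⟨(1 3)(2 4)⟩| = 2 and |⟨(1 4)(2 3)⟩| = 2, so |H| is a multiple of lcm(2, 2) = 2 and divides |G| = 12.
Closing under the operation: H = {e, (1 2)(3 4), (1 3)(2 4), (1 4)(2 3)}, so |H| = 4.

4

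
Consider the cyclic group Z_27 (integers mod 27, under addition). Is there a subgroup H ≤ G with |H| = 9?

9 | 27. A subgroup of order 9 is {0, 3, 6, 9, 12, 15, 18, 21, 24}.

Yes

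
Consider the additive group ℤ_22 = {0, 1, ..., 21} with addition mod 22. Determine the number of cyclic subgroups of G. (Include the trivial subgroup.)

4

Group the elements of G by the cyclic subgroup they generate; each cyclic subgroup of order d accounts for φ(d) elements.
Cyclic subgroups by order — order 1: 1; order 2: 1; order 11: 1; order 22: 1.
Total: 4.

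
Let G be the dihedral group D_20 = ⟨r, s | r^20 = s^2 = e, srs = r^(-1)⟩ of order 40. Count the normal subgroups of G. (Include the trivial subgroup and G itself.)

G has 48 subgroups. Checking conjugation-invariance by order — order 1: 1/1 normal; order 2: 1/21 normal; order 4: 1/11 normal; order 5: 1/1 normal; order 8: 0/5 normal; order 10: 1/5 normal; order 20: 3/3 normal; order 40: 1/1 normal.
Total normal subgroups: 9.

9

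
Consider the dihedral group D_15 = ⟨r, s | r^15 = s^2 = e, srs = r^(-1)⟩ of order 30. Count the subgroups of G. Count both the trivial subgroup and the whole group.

28

|G| = 30, so by Lagrange every subgroup order divides 30. Divisors: 1, 2, 3, 5, 6, 10, 15, 30.
Subgroups by order — order 1: 1; order 2: 15; order 3: 1; order 5: 1; order 6: 5; order 10: 3; order 15: 1; order 30: 1.
Total: 1 + 15 + 1 + 1 + 5 + 3 + 1 + 1 = 28.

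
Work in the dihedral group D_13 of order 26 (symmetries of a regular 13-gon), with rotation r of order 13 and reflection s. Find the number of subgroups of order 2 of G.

13

|G| = 26 and 2 | 26, so subgroups of order 2 are possible by Lagrange.
The subgroups of order 2 are: {e, r^10s}; {e, r^11s}; {e, r^12s}; {e, r^2s}; … (13 in all).
So G has 13 subgroups of order 2.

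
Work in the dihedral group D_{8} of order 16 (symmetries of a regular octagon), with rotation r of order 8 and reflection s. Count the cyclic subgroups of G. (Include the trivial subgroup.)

12

Each element a generates a cyclic subgroup ⟨a⟩; distinct elements may generate the same one (a cyclic group of order d has φ(d) generators).
Cyclic subgroups by order — order 1: 1; order 2: 9; order 4: 1; order 8: 1.
Total: 12.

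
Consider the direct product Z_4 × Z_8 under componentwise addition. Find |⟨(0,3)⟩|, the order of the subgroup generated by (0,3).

8

The order of (0,3) in Z_4 × Z_8 is lcm(ord(0) in Z_4, ord(3) in Z_8).
ord(0) = 1 and ord(3) = 8, so |⟨(0,3)⟩| = lcm(1, 8) = 8.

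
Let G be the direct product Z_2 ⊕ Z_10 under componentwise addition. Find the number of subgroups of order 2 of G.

3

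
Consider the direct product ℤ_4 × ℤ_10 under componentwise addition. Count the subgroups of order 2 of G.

3

|G| = 40 and 2 | 40, so subgroups of order 2 are possible by Lagrange.
The subgroups of order 2 are: {(0,0), (0,5)}; {(0,0), (2,0)}; {(0,0), (2,5)}.
So G has 3 subgroups of order 2.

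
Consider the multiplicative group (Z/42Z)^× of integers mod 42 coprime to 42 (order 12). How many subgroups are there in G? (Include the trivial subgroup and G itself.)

|G| = 12, so by Lagrange every subgroup order divides 12. Divisors: 1, 2, 3, 4, 6, 12.
Subgroups by order — order 1: 1; order 2: 3; order 3: 1; order 4: 1; order 6: 3; order 12: 1.
Total: 1 + 3 + 1 + 1 + 3 + 1 = 10.

10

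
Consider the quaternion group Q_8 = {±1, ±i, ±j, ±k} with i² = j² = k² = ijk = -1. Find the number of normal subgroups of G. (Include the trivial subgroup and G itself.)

6

G has 6 subgroups. Checking conjugation-invariance by order — order 1: 1/1 normal; order 2: 1/1 normal; order 4: 3/3 normal; order 8: 1/1 normal.
Total normal subgroups: 6.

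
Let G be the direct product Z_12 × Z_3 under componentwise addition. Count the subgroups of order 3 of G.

4

|G| = 36 and 3 | 36, so subgroups of order 3 are possible by Lagrange.
The subgroups of order 3 are: {(0,0), (0,1), (0,2)}; {(0,0), (4,0), (8,0)}; {(0,0), (4,1), (8,2)}; {(0,0), (4,2), (8,1)}.
So G has 4 subgroups of order 3.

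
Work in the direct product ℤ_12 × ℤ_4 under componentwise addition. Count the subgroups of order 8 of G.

|G| = 48 and 8 | 48, so subgroups of order 8 are possible by Lagrange.
The subgroups of order 8 are: {(0,0), (0,1), (0,2), (0,3), (6,0), (6,1), (6,2), (6,3)}; {(0,0), (0,2), (3,0), (3,2), (6,0), (6,2), (9,0), (9,2)}; {(0,0), (0,2), (3,1), (3,3), (6,0), (6,2), (9,1), (9,3)}.
So G has 3 subgroups of order 8.

3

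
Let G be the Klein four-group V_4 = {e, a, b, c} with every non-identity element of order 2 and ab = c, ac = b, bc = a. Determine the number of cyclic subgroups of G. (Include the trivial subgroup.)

A cyclic subgroup of order d is generated by each of its φ(d) elements of order d, so the cyclic subgroups of order d number (#elements of order d)/φ(d).
Cyclic subgroups by order — order 1: 1; order 2: 3.
Total: 4.

4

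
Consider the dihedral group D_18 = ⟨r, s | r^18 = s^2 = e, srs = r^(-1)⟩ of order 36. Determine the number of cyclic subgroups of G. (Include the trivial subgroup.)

Each element a generates a cyclic subgroup ⟨a⟩; distinct elements may generate the same one (a cyclic group of order d has φ(d) generators).
Cyclic subgroups by order — order 1: 1; order 2: 19; order 3: 1; order 6: 1; order 9: 1; order 18: 1.
Total: 24.

24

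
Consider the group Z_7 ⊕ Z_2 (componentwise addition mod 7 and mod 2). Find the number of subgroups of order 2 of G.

|G| = 14 and 2 | 14, so subgroups of order 2 are possible by Lagrange.
The subgroups of order 2 are: {(0,0), (0,1)}.
So G has 1 subgroup of order 2.

1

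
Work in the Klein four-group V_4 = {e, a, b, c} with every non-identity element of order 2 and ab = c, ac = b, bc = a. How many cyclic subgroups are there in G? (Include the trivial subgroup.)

Each element a generates a cyclic subgroup ⟨a⟩; distinct elements may generate the same one (a cyclic group of order d has φ(d) generators).
Cyclic subgroups by order — order 1: 1; order 2: 3.
Total: 4.

4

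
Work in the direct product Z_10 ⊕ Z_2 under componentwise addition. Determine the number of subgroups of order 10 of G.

3

|G| = 20 and 10 | 20, so subgroups of order 10 are possible by Lagrange.
The subgroups of order 10 are: {(0,0), (0,1), (2,0), (2,1), (4,0), (4,1), (6,0), (6,1), (8,0), (8,1)}; {(0,0), (1,0), (2,0), (3,0), (4,0), (5,0), (6,0), (7,0), (8,0), (9,0)}; {(0,0), (1,1), (2,0), (3,1), (4,0), (5,1), (6,0), (7,1), (8,0), (9,1)}.
So G has 3 subgroups of order 10.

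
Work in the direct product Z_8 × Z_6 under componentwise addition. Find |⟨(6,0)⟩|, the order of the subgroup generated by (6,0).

The order of (6,0) in Z_8 × Z_6 is lcm(ord(6) in Z_8, ord(0) in Z_6).
ord(6) = 4 and ord(0) = 1, so |⟨(6,0)⟩| = lcm(4, 1) = 4.

4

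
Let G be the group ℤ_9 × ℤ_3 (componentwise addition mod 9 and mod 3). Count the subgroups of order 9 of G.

4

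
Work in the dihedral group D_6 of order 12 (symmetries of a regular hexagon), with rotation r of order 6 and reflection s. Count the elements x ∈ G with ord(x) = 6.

The elements of order 6 are: r, r^5.
That's 2.

2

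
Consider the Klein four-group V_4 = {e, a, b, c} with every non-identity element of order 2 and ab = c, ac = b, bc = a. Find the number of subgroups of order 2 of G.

|G| = 4 and 2 | 4, so subgroups of order 2 are possible by Lagrange.
The subgroups of order 2 are: {e, a}; {e, b}; {e, c}.
So G has 3 subgroups of order 2.

3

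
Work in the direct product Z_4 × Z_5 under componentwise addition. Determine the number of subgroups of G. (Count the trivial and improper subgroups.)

|G| = 20, so by Lagrange every subgroup order divides 20. Divisors: 1, 2, 4, 5, 10, 20.
Subgroups by order — order 1: 1; order 2: 1; order 4: 1; order 5: 1; order 10: 1; order 20: 1.
Total: 1 + 1 + 1 + 1 + 1 + 1 = 6.

6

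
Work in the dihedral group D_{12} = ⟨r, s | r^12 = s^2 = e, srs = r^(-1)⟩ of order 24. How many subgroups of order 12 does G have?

3

|G| = 24 and 12 | 24, so subgroups of order 12 are possible by Lagrange.
The subgroups of order 12 are: {e, r, r^2, r^3, r^4, r^5, r^6, r^7, r^8, r^9, r^10, r^11}; {e, r^2, r^4, r^6, r^8, r^10, s, r^2s, r^4s, r^6s, r^8s, r^10s}; {e, r^2, r^4, r^6, r^8, r^10, rs, r^3s, r^5s, r^7s, r^9s, r^11s}.
So G has 3 subgroups of order 12.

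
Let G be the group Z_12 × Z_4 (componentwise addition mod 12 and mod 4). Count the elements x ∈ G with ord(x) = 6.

An element (a,b) has order lcm(ord(a), ord(b)); count pairs with lcm equal to 6.
Enumerating gives 6 such elements.

6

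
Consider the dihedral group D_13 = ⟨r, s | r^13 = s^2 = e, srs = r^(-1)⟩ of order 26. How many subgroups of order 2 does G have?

|G| = 26 and 2 | 26, so subgroups of order 2 are possible by Lagrange.
The subgroups of order 2 are: {e, r^10s}; {e, r^11s}; {e, r^12s}; {e, r^2s}; … (13 in all).
So G has 13 subgroups of order 2.

13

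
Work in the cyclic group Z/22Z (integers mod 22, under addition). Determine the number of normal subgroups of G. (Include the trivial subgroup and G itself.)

G is abelian, so every subgroup is normal.
G has 4 subgroups in total, hence 4 normal subgroups.

4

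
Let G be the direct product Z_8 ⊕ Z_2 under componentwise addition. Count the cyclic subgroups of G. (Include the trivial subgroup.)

A cyclic subgroup of order d is generated by each of its φ(d) elements of order d, so the cyclic subgroups of order d number (#elements of order d)/φ(d).
Cyclic subgroups by order — order 1: 1; order 2: 3; order 4: 2; order 8: 2.
Total: 8.

8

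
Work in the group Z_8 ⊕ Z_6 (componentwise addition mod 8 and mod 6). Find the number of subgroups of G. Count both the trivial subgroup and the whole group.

22

|G| = 48, so by Lagrange every subgroup order divides 48. Divisors: 1, 2, 3, 4, 6, 8, 12, 16, 24, 48.
Subgroups by order — order 1: 1; order 2: 3; order 3: 1; order 4: 3; order 6: 3; order 8: 3; order 12: 3; order 16: 1; order 24: 3; order 48: 1.
Total: 1 + 3 + 1 + 3 + 3 + 3 + 3 + 1 + 3 + 1 = 22.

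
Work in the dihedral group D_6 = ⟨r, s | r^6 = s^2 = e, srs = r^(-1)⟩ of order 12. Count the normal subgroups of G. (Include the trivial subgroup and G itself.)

7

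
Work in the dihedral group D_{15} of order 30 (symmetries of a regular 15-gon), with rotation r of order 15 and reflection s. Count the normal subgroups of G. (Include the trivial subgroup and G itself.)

5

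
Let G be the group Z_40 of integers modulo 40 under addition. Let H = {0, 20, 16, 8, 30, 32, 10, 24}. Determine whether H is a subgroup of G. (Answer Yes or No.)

Closure fails: 32 + 10 = 2 ∉ H. So H is not a subgroup.

No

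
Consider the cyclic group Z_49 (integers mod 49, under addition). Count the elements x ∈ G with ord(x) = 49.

42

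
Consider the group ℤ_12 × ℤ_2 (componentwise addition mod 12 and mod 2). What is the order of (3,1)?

4

The order of (3,1) in Z_12 × Z_2 is lcm(ord(3) in Z_12, ord(1) in Z_2).
ord(3) = 4 and ord(1) = 2, so |⟨(3,1)⟩| = lcm(4, 2) = 4.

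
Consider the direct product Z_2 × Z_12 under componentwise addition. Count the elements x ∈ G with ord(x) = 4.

4

An element (a,b) has order lcm(ord(a), ord(b)); count pairs with lcm equal to 4.
Enumerating gives 4 such elements.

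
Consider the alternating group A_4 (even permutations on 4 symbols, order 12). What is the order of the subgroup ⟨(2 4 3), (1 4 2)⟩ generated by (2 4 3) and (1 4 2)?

12

|⟨(2 4 3)⟩| = 3 and |⟨(1 4 2)⟩| = 3, so |H| is a multiple of lcm(3, 3) = 3 and divides |G| = 12.
Closing {(2 4 3), (1 4 2)} under the group operation gives all of G, so |H| = 12.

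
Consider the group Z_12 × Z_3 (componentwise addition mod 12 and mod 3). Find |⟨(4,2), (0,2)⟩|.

|⟨(4,2)⟩| = 3 and |⟨(0,2)⟩| = 3, so |H| is a multiple of lcm(3, 3) = 3 and divides |G| = 36.
Closing under the operation: H = {(0,0), (0,1), (0,2), (4,0), (4,1), (4,2), (8,0), (8,1), (8,2)}, so |H| = 9.

9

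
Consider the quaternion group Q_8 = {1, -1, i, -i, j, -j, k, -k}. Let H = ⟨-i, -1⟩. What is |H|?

|⟨-i⟩| = 4 and |⟨-1⟩| = 2, so |H| is a multiple of lcm(4, 2) = 4 and divides |G| = 8.
Closing under the operation: H = {1, -1, i, -i}, so |H| = 4.

4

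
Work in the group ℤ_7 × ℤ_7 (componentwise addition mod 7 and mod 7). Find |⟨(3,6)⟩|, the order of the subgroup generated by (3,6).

The order of (3,6) in Z_7 × Z_7 is lcm(ord(3) in Z_7, ord(6) in Z_7).
ord(3) = 7 and ord(6) = 7, so |⟨(3,6)⟩| = lcm(7, 7) = 7.

7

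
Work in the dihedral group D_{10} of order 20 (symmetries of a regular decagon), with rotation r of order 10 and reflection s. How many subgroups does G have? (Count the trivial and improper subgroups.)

22

|G| = 20, so by Lagrange every subgroup order divides 20. Divisors: 1, 2, 4, 5, 10, 20.
Subgroups by order — order 1: 1; order 2: 11; order 4: 5; order 5: 1; order 10: 3; order 20: 1.
Total: 1 + 11 + 5 + 1 + 3 + 1 = 22.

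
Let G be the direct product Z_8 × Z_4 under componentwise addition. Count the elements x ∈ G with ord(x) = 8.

An element (a,b) has order lcm(ord(a), ord(b)); count pairs with lcm equal to 8.
Enumerating gives 16 such elements.

16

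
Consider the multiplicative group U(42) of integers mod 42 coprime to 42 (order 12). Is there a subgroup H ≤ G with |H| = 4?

4 | 12. A subgroup of order 4 is {1, 13, 29, 41}.

Yes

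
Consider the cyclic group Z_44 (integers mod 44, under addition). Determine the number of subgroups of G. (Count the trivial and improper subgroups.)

Subgroups of the cyclic group Z_44 correspond bijectively to divisors of 44.
Divisors of 44: 1, 2, 4, 11, 22, 44.
So Z_44 has 6 subgroups.

6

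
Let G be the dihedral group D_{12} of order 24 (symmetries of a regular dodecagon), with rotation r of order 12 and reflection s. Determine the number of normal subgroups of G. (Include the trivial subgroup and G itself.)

9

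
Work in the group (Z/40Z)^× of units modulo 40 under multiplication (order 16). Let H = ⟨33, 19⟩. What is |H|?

|⟨33⟩| = 4 and |⟨19⟩| = 2, so |H| is a multiple of lcm(4, 2) = 4 and divides |G| = 16.
Closing under the operation: H = {1, 3, 9, 11, 17, 19, 27, 33}, so |H| = 8.

8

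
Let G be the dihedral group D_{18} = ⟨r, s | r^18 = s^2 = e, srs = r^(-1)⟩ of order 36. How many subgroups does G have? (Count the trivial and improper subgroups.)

|G| = 36, so by Lagrange every subgroup order divides 36. Divisors: 1, 2, 3, 4, 6, 9, 12, 18, 36.
Subgroups by order — order 1: 1; order 2: 19; order 3: 1; order 4: 9; order 6: 7; order 9: 1; order 12: 3; order 18: 3; order 36: 1.
Total: 1 + 19 + 1 + 9 + 7 + 1 + 3 + 3 + 1 = 45.

45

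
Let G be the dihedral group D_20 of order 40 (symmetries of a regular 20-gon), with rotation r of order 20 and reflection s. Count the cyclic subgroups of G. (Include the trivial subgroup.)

26

A cyclic subgroup of order d is generated by each of its φ(d) elements of order d, so the cyclic subgroups of order d number (#elements of order d)/φ(d).
Cyclic subgroups by order — order 1: 1; order 2: 21; order 4: 1; order 5: 1; order 10: 1; order 20: 1.
Total: 26.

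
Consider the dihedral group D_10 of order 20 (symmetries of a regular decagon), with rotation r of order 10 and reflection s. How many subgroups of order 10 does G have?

3

|G| = 20 and 10 | 20, so subgroups of order 10 are possible by Lagrange.
The subgroups of order 10 are: {e, r, r^2, r^3, r^4, r^5, r^6, r^7, r^8, r^9}; {e, r^2, r^4, r^6, r^8, s, r^2s, r^4s, r^6s, r^8s}; {e, r^2, r^4, r^6, r^8, rs, r^3s, r^5s, r^7s, r^9s}.
So G has 3 subgroups of order 10.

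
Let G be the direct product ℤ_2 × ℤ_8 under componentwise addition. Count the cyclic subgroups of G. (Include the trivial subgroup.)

8

Group the elements of G by the cyclic subgroup they generate; each cyclic subgroup of order d accounts for φ(d) elements.
Cyclic subgroups by order — order 1: 1; order 2: 3; order 4: 2; order 8: 2.
Total: 8.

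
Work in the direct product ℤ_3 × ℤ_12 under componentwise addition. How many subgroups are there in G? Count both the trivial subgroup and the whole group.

18

|G| = 36, so by Lagrange every subgroup order divides 36. Divisors: 1, 2, 3, 4, 6, 9, 12, 18, 36.
Subgroups by order — order 1: 1; order 2: 1; order 3: 4; order 4: 1; order 6: 4; order 9: 1; order 12: 4; order 18: 1; order 36: 1.
Total: 1 + 1 + 4 + 1 + 4 + 1 + 4 + 1 + 1 = 18.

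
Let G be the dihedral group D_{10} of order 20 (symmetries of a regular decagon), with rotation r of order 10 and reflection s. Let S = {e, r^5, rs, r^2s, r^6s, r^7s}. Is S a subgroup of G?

|S| = 6 does not divide |G| = 20, so by Lagrange S is not a subgroup.

No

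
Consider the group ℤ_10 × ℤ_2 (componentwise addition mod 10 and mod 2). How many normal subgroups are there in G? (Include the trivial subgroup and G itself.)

G is abelian, so every subgroup is normal.
G has 10 subgroups in total, hence 10 normal subgroups.

10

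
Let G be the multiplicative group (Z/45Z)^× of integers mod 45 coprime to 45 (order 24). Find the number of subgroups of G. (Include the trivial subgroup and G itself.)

16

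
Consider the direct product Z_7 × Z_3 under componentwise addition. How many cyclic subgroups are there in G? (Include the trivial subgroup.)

4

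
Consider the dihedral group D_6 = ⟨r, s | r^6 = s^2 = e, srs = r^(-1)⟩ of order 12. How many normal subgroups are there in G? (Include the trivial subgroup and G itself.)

7

G has 16 subgroups. Checking conjugation-invariance by order — order 1: 1/1 normal; order 2: 1/7 normal; order 3: 1/1 normal; order 4: 0/3 normal; order 6: 3/3 normal; order 12: 1/1 normal.
Total normal subgroups: 7.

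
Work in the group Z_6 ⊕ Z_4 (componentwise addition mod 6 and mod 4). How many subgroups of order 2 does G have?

|G| = 24 and 2 | 24, so subgroups of order 2 are possible by Lagrange.
The subgroups of order 2 are: {(0,0), (0,2)}; {(0,0), (3,0)}; {(0,0), (3,2)}.
So G has 3 subgroups of order 2.

3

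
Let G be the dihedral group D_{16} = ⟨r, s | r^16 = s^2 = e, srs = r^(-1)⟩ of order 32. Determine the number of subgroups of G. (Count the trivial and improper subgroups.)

|G| = 32, so by Lagrange every subgroup order divides 32. Divisors: 1, 2, 4, 8, 16, 32.
Subgroups by order — order 1: 1; order 2: 17; order 4: 9; order 8: 5; order 16: 3; order 32: 1.
Total: 1 + 17 + 9 + 5 + 3 + 1 = 36.

36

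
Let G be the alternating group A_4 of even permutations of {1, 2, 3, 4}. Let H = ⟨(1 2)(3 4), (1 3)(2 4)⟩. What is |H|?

|⟨(1 2)(3 4)⟩| = 2 and |⟨(1 3)(2 4)⟩| = 2, so |H| is a multiple of lcm(2, 2) = 2 and divides |G| = 12.
Closing under the operation: H = {e, (1 2)(3 4), (1 3)(2 4), (1 4)(2 3)}, so |H| = 4.

4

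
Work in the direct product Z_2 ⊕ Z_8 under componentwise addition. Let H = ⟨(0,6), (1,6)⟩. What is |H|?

8

|⟨(0,6)⟩| = 4 and |⟨(1,6)⟩| = 4, so |H| is a multiple of lcm(4, 4) = 4 and divides |G| = 16.
Closing under the operation: H = {(0,0), (0,2), (0,4), (0,6), (1,0), (1,2), (1,4), (1,6)}, so |H| = 8.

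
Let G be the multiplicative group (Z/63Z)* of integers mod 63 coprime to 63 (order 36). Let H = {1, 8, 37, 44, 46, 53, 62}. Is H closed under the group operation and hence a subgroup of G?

No

|H| = 7 does not divide |G| = 36, so by Lagrange H is not a subgroup.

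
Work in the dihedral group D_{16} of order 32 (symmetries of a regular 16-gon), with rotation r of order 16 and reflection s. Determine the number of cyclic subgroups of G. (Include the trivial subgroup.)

21

A cyclic subgroup of order d is generated by each of its φ(d) elements of order d, so the cyclic subgroups of order d number (#elements of order d)/φ(d).
Cyclic subgroups by order — order 1: 1; order 2: 17; order 4: 1; order 8: 1; order 16: 1.
Total: 21.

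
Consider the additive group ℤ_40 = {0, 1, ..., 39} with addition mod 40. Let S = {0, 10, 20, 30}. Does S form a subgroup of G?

|S| = 4 divides |G| = 40, consistent with Lagrange.
S contains the identity, every element's inverse is in S, and S is closed under +: it is a subgroup.
In fact S = ⟨10⟩.

Yes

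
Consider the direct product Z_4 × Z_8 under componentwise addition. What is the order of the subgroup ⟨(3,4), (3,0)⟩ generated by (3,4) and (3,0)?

|⟨(3,4)⟩| = 4 and |⟨(3,0)⟩| = 4, so |H| is a multiple of lcm(4, 4) = 4 and divides |G| = 32.
Closing under the operation: H = {(0,0), (0,4), (1,0), (1,4), (2,0), (2,4), (3,0), (3,4)}, so |H| = 8.

8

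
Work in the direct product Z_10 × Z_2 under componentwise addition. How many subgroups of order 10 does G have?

3

|G| = 20 and 10 | 20, so subgroups of order 10 are possible by Lagrange.
The subgroups of order 10 are: {(0,0), (0,1), (2,0), (2,1), (4,0), (4,1), (6,0), (6,1), (8,0), (8,1)}; {(0,0), (1,0), (2,0), (3,0), (4,0), (5,0), (6,0), (7,0), (8,0), (9,0)}; {(0,0), (1,1), (2,0), (3,1), (4,0), (5,1), (6,0), (7,1), (8,0), (9,1)}.
So G has 3 subgroups of order 10.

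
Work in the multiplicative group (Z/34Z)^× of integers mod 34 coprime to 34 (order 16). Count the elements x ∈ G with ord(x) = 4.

2

The elements of order 4 are: 13, 21.
That's 2.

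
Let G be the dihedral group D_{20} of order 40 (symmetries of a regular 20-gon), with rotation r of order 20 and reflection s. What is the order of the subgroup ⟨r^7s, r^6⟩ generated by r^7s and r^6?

|⟨r^7s⟩| = 2 and |⟨r^6⟩| = 10, so |H| is a multiple of lcm(2, 10) = 10 and divides |G| = 40.
Closing under the operation: H = {e, r^2, r^4, r^6, r^8, r^10, r^12, r^14, r^16, r^18, rs, r^3s, r^5s, r^7s, r^9s, r^11s, r^13s, r^15s, r^17s, r^19s}, so |H| = 20.

20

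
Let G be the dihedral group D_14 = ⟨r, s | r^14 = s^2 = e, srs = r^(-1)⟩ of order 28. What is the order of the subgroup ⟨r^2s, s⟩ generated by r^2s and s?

|⟨r^2s⟩| = 2 and |⟨s⟩| = 2, so |H| is a multiple of lcm(2, 2) = 2 and divides |G| = 28.
Closing under the operation: H = {e, r^2, r^4, r^6, r^8, r^10, r^12, s, r^2s, r^4s, r^6s, r^8s, r^10s, r^12s}, so |H| = 14.

14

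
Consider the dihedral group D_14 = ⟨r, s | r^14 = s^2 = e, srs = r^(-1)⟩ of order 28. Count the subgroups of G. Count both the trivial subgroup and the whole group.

|G| = 28, so by Lagrange every subgroup order divides 28. Divisors: 1, 2, 4, 7, 14, 28.
Subgroups by order — order 1: 1; order 2: 15; order 4: 7; order 7: 1; order 14: 3; order 28: 1.
Total: 1 + 15 + 7 + 1 + 3 + 1 = 28.

28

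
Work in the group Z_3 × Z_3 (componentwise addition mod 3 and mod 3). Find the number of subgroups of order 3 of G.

4

|G| = 9 and 3 | 9, so subgroups of order 3 are possible by Lagrange.
The subgroups of order 3 are: {(0,0), (0,1), (0,2)}; {(0,0), (1,0), (2,0)}; {(0,0), (1,1), (2,2)}; {(0,0), (1,2), (2,1)}.
So G has 4 subgroups of order 3.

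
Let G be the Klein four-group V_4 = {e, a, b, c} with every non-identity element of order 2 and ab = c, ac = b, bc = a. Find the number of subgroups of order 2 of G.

3

|G| = 4 and 2 | 4, so subgroups of order 2 are possible by Lagrange.
The subgroups of order 2 are: {e, a}; {e, b}; {e, c}.
So G has 3 subgroups of order 2.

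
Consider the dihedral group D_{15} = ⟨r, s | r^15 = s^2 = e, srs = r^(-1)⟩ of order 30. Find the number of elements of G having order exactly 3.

The elements of order 3 are: r^5, r^10.
That's 2.

2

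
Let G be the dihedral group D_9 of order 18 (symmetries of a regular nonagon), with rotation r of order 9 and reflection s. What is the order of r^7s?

Computing powers of r^7s: the smallest k with (r^7s)^k = e is k = 2.

2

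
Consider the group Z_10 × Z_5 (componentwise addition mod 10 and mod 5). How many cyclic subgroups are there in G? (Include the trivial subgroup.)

14

Each element a generates a cyclic subgroup ⟨a⟩; distinct elements may generate the same one (a cyclic group of order d has φ(d) generators).
Cyclic subgroups by order — order 1: 1; order 2: 1; order 5: 6; order 10: 6.
Total: 14.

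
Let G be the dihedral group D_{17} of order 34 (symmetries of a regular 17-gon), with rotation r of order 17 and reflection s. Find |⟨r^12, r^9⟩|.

17

|⟨r^12⟩| = 17 and |⟨r^9⟩| = 17, so |H| is a multiple of lcm(17, 17) = 17 and divides |G| = 34.
Closing under the operation: H = {e, r, r^2, r^3, r^4, r^5, r^6, r^7, r^8, r^9, r^10, r^11, r^12, r^13, r^14, r^15, r^16}, so |H| = 17.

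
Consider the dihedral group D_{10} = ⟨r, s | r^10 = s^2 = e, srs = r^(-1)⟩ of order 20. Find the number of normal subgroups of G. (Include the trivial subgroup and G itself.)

7

G has 22 subgroups. Checking conjugation-invariance by order — order 1: 1/1 normal; order 2: 1/11 normal; order 4: 0/5 normal; order 5: 1/1 normal; order 10: 3/3 normal; order 20: 1/1 normal.
Total normal subgroups: 7.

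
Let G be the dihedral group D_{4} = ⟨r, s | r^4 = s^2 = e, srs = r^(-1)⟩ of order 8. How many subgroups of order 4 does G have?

|G| = 8 and 4 | 8, so subgroups of order 4 are possible by Lagrange.
The subgroups of order 4 are: {e, r, r^2, r^3}; {e, r^2, s, r^2s}; {e, r^2, rs, r^3s}.
So G has 3 subgroups of order 4.

3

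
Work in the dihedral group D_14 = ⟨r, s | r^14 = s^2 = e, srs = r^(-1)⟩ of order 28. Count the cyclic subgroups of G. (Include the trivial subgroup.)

18

Each element a generates a cyclic subgroup ⟨a⟩; distinct elements may generate the same one (a cyclic group of order d has φ(d) generators).
Cyclic subgroups by order — order 1: 1; order 2: 15; order 7: 1; order 14: 1.
Total: 18.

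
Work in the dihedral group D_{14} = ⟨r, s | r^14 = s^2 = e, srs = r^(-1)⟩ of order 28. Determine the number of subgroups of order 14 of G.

|G| = 28 and 14 | 28, so subgroups of order 14 are possible by Lagrange.
The subgroups of order 14 are: {e, r, r^2, r^3, r^4, r^5, r^6, r^7, r^8, r^9, r^10, r^11, r^12, r^13}; {e, r^2, r^4, r^6, r^8, r^10, r^12, s, r^2s, r^4s, r^6s, r^8s, r^10s, r^12s}; {e, r^2, r^4, r^6, r^8, r^10, r^12, rs, r^3s, r^5s, r^7s, r^9s, r^11s, r^13s}.
So G has 3 subgroups of order 14.

3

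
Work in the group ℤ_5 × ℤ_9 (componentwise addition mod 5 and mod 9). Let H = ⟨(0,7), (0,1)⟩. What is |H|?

|⟨(0,7)⟩| = 9 and |⟨(0,1)⟩| = 9, so |H| is a multiple of lcm(9, 9) = 9 and divides |G| = 45.
Closing under the operation: H = {(0,0), (0,1), (0,2), (0,3), (0,4), (0,5), (0,6), (0,7), (0,8)}, so |H| = 9.

9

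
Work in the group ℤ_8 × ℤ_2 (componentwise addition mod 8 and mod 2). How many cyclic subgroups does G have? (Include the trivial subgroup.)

A cyclic subgroup of order d is generated by each of its φ(d) elements of order d, so the cyclic subgroups of order d number (#elements of order d)/φ(d).
Cyclic subgroups by order — order 1: 1; order 2: 3; order 4: 2; order 8: 2.
Total: 8.

8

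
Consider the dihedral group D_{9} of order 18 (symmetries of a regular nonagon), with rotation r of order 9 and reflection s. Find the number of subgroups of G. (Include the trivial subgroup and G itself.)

16

|G| = 18, so by Lagrange every subgroup order divides 18. Divisors: 1, 2, 3, 6, 9, 18.
Subgroups by order — order 1: 1; order 2: 9; order 3: 1; order 6: 3; order 9: 1; order 18: 1.
Total: 1 + 9 + 1 + 3 + 1 + 1 = 16.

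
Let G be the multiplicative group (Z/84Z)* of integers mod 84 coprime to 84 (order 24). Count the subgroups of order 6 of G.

7

|G| = 24 and 6 | 24, so subgroups of order 6 are possible by Lagrange.
The subgroups of order 6 are: {1, 11, 23, 25, 37, 71}; {1, 13, 25, 37, 61, 73}; {1, 5, 17, 25, 37, 41}; {1, 19, 25, 31, 37, 55}; … (7 in all).
So G has 7 subgroups of order 6.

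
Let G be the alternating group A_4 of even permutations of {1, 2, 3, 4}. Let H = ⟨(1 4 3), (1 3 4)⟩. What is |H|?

3

|⟨(1 4 3)⟩| = 3 and |⟨(1 3 4)⟩| = 3, so |H| is a multiple of lcm(3, 3) = 3 and divides |G| = 12.
Closing under the operation: H = {e, (1 3 4), (1 4 3)}, so |H| = 3.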